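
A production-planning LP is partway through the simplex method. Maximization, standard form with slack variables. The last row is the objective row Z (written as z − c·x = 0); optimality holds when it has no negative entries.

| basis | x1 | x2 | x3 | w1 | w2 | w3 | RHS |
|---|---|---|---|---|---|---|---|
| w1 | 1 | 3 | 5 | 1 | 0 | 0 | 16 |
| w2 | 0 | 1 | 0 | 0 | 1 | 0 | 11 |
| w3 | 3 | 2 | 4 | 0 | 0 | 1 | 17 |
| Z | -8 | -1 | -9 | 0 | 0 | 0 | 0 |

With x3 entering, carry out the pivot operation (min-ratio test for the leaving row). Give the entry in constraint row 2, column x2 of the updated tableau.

Ratio test on column x3 — row 1: 16/5 = 16/5; row 2: entry 0 ≤ 0; row 3: 17/4 = 17/4. Minimum is 16/5 at row 1 (w1 leaves); pivot element 5.
Divide row 1 by 5; eliminate column x3 from the other rows.
Row 2 update in column x2: 1 − 0·(3/5) = 1.

1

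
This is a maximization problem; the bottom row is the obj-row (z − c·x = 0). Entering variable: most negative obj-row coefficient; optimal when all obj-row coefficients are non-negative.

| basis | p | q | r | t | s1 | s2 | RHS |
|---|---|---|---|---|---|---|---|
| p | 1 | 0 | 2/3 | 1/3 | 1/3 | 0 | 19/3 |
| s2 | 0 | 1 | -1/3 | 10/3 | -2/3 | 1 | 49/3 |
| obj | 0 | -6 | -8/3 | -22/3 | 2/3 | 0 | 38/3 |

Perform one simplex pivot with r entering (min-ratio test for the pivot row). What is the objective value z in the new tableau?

38

Ratio test on column r — row 1: (19/3)/(2/3) = 19/2; row 2: entry -1/3 ≤ 0. Minimum is 19/2 at row 1 (p leaves); pivot element 2/3.
Pivot on row 1; the obj-row RHS becomes 38/3 − (-8/3)·(19/2) = 38.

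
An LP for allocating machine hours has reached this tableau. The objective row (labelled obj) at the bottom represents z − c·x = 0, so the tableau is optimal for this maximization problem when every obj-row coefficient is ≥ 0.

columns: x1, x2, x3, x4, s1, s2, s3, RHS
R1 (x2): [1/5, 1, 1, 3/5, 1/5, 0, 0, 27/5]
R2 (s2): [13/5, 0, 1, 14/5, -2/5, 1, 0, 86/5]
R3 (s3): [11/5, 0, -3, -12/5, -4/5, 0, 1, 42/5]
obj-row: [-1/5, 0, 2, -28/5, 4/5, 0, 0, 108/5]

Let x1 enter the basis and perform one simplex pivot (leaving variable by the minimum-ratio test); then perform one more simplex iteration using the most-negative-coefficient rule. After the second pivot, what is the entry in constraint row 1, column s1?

Ratio test on column x1 — row 1: (27/5)/(1/5) = 27; row 2: (86/5)/(13/5) = 86/13; row 3: (42/5)/(11/5) = 42/11. Minimum is 42/11 at row 3 (s3 leaves); pivot element 11/5.
Divide row 3 by 11/5; eliminate column x1 from the other rows.
Second iteration: most negative obj-row entry is -64/11 in column x4, so x4 enters.
Ratio test on column x4 — row 1: (51/11)/(9/11) = 17/3; row 2: (80/11)/(62/11) = 40/31; row 3: entry -12/11 ≤ 0. Minimum is 40/31 at row 2 (s2 leaves); pivot element 62/11.
Divide row 2 by 62/11; eliminate column x4 from the other rows.
After both pivots, the entry at constraint row 1, column s1 is 6/31.

6/31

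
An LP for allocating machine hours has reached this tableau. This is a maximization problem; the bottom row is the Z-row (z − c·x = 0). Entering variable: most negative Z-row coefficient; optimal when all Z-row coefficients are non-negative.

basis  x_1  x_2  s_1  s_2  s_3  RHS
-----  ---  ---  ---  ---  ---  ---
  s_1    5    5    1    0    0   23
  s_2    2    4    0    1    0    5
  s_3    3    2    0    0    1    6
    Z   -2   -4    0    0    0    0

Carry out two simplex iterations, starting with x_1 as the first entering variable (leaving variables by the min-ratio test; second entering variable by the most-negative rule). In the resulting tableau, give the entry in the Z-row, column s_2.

Ratio test on column x_1 — row 1: 23/5 = 23/5; row 2: 5/2 = 5/2; row 3: 6/3 = 2. Minimum is 2 at row 3 (s_3 leaves); pivot element 3.
Divide row 3 by 3; eliminate column x_1 from the other rows.
Second iteration: most negative Z-row entry is -8/3 in column x_2, so x_2 enters.
Ratio test on column x_2 — row 1: 13/(5/3) = 39/5; row 2: 1/(8/3) = 3/8; row 3: 2/(2/3) = 3. Minimum is 3/8 at row 2 (s_2 leaves); pivot element 8/3.
Divide row 2 by 8/3; eliminate column x_2 from the other rows.
After both pivots, the entry at the Z-row, column s_2 is 1.

1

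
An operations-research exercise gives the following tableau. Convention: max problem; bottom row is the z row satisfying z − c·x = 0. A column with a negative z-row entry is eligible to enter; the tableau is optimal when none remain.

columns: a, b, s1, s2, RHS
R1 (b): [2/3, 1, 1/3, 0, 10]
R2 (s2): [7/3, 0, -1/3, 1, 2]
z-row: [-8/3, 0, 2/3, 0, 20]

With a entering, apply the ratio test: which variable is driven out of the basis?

s2

Column a entries and ratios — b: 10/(2/3) = 15; s2: 2/(7/3) = 6/7.
Smallest ratio is 6/7 in the row of s2, so s2 leaves.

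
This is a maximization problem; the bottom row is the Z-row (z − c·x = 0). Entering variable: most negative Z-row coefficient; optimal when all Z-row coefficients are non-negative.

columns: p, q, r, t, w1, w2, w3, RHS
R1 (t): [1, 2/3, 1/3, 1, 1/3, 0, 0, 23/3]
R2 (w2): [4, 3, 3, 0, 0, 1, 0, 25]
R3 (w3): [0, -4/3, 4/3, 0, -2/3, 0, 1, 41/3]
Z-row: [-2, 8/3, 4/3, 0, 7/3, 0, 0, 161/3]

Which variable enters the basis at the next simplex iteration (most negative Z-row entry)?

Negative Z-row entries: p: -2.
The most negative is -2 in column p, so p enters.

p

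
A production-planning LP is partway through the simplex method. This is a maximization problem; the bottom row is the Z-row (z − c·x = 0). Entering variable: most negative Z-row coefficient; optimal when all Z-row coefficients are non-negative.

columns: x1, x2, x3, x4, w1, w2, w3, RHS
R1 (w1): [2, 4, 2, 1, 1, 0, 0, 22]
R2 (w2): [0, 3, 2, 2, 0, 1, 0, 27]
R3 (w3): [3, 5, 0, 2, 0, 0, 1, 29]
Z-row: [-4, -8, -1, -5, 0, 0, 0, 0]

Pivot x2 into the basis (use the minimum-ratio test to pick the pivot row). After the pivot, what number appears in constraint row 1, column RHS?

Ratio test on column x2 — row 1: 22/4 = 11/2; row 2: 27/3 = 9; row 3: 29/5 = 29/5. Minimum is 11/2 at row 1 (w1 leaves); pivot element 4.
Divide row 1 by 4; eliminate column x2 from the other rows.
In the new row 1, the RHS entry is the old entry divided by the pivot: 22/4 = 11/2.

11/2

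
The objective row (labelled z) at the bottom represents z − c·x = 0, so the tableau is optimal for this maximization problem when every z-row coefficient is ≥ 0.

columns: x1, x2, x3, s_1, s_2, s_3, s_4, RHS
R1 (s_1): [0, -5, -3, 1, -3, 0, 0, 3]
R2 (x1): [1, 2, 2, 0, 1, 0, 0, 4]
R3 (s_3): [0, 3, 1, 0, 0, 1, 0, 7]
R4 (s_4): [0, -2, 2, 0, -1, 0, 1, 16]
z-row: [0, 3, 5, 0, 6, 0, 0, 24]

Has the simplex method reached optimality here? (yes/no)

yes

Every z-row coefficient is ≥ 0, so the tableau is optimal.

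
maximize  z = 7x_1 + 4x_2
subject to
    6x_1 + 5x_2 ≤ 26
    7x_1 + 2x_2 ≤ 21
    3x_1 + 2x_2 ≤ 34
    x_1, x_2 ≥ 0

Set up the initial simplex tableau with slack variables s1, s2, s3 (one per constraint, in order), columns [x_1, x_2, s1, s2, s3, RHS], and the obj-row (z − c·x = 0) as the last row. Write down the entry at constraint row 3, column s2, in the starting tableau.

0

Slack s2 belongs to constraint 2; its column is the unit vector e_2, so the entry in row 3 is 0.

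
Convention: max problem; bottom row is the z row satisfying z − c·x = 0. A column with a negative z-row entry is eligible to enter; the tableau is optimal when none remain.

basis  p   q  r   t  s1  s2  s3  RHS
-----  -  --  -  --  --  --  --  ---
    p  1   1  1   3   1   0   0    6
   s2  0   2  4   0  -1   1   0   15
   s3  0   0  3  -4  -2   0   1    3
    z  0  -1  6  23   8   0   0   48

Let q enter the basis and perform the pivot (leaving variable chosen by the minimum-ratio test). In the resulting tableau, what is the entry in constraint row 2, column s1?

-3

Ratio test on column q — row 1: 6/1 = 6; row 2: 15/2 = 15/2; row 3: entry 0 ≤ 0. Minimum is 6 at row 1 (p leaves); pivot element 1.
Divide row 1 by 1; eliminate column q from the other rows.
Row 2 update in column s1: -1 − 2·1 = -3.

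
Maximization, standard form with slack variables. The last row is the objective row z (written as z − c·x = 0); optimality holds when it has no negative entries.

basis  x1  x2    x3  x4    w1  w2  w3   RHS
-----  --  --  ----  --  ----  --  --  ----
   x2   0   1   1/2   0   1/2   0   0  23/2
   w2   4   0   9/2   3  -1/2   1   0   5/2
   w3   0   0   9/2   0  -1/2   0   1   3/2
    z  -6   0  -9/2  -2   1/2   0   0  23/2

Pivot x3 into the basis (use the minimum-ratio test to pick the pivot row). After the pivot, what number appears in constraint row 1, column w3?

Ratio test on column x3 — row 1: (23/2)/(1/2) = 23; row 2: (5/2)/(9/2) = 5/9; row 3: (3/2)/(9/2) = 1/3. Minimum is 1/3 at row 3 (w3 leaves); pivot element 9/2.
Divide row 3 by 9/2; eliminate column x3 from the other rows.
Row 1 update in column w3: 0 − (1/2)·(2/9) = -1/9.

-1/9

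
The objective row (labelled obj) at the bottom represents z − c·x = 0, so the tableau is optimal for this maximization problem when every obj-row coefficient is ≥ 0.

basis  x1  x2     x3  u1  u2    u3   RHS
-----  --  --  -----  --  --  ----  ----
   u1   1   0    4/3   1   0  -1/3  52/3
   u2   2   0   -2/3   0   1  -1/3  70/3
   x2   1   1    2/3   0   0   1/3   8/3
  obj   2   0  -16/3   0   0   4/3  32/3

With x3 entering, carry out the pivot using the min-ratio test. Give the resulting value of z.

32

Ratio test on column x3 — row 1: (52/3)/(4/3) = 13; row 2: entry -2/3 ≤ 0; row 3: (8/3)/(2/3) = 4. Minimum is 4 at row 3 (x2 leaves); pivot element 2/3.
Pivot on row 3; the obj-row RHS becomes 32/3 − (-16/3)·4 = 32.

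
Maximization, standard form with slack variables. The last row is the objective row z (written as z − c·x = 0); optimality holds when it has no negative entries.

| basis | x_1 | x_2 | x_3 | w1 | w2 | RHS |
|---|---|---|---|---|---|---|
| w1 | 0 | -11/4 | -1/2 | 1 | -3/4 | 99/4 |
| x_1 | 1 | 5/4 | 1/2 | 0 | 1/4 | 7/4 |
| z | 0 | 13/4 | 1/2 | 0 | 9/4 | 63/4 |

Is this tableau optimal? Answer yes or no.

Every z-row coefficient is ≥ 0, so the tableau is optimal.

yes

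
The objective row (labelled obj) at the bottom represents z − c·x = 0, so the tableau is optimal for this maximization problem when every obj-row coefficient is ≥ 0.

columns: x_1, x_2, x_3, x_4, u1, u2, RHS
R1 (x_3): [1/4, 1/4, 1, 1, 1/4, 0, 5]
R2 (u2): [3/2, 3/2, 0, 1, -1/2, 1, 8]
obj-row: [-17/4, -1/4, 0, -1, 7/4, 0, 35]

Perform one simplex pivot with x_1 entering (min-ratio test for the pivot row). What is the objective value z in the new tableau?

173/3

Ratio test on column x_1 — row 1: 5/(1/4) = 20; row 2: 8/(3/2) = 16/3. Minimum is 16/3 at row 2 (u2 leaves); pivot element 3/2.
Pivot on row 2; the obj-row RHS becomes 35 − (-17/4)·(16/3) = 173/3.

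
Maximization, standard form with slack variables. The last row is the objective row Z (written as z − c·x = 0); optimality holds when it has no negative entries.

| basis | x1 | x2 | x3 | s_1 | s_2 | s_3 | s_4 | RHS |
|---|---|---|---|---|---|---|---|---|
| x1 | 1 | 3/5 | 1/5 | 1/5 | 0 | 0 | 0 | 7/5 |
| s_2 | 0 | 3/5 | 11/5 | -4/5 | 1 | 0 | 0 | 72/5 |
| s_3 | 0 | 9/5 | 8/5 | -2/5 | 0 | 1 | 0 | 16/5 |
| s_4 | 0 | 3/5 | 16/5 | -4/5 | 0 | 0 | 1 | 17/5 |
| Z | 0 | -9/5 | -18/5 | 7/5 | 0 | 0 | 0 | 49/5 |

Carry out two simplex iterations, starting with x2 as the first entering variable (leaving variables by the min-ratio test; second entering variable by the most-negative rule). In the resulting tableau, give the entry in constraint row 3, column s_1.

0

Ratio test on column x2 — row 1: (7/5)/(3/5) = 7/3; row 2: (72/5)/(3/5) = 24; row 3: (16/5)/(9/5) = 16/9; row 4: (17/5)/(3/5) = 17/3. Minimum is 16/9 at row 3 (s_3 leaves); pivot element 9/5.
Divide row 3 by 9/5; eliminate column x2 from the other rows.
Second iteration: most negative Z-row entry is -2 in column x3, so x3 enters.
Ratio test on column x3 — row 1: entry -1/3 ≤ 0; row 2: (40/3)/(5/3) = 8; row 3: (16/9)/(8/9) = 2; row 4: (7/3)/(8/3) = 7/8. Minimum is 7/8 at row 4 (s_4 leaves); pivot element 8/3.
Divide row 4 by 8/3; eliminate column x3 from the other rows.
After both pivots, the entry at constraint row 3, column s_1 is 0.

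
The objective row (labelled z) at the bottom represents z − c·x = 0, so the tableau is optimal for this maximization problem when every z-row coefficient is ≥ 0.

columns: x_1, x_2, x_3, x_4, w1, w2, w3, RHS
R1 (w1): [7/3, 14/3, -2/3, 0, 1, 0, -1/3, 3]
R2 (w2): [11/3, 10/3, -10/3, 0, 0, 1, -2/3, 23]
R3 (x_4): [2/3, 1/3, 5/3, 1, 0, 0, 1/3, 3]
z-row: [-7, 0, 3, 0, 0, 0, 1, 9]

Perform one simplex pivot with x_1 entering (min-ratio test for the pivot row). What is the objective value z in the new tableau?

Ratio test on column x_1 — row 1: 3/(7/3) = 9/7; row 2: 23/(11/3) = 69/11; row 3: 3/(2/3) = 9/2. Minimum is 9/7 at row 1 (w1 leaves); pivot element 7/3.
Pivot on row 1; the z-row RHS becomes 9 − (-7)·(9/7) = 18.

18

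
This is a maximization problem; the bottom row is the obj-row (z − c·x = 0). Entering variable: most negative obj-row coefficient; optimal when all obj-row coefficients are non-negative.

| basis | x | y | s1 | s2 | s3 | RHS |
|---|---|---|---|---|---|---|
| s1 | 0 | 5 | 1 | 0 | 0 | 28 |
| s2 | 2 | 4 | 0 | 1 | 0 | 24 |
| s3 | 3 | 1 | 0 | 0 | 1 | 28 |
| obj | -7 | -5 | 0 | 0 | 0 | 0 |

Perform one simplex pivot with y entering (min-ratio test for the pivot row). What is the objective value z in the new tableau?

28

Ratio test on column y — row 1: 28/5 = 28/5; row 2: 24/4 = 6; row 3: 28/1 = 28. Minimum is 28/5 at row 1 (s1 leaves); pivot element 5.
Pivot on row 1; the obj-row RHS becomes 0 − (-5)·(28/5) = 28.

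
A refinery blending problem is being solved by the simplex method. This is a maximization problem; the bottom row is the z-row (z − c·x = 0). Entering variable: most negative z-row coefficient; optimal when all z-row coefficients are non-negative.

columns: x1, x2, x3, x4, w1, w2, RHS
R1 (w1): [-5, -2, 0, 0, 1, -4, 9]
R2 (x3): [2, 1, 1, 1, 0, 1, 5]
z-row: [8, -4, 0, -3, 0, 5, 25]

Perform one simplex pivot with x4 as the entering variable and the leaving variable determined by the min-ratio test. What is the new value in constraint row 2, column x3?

Ratio test on column x4 — row 1: entry 0 ≤ 0; row 2: 5/1 = 5. Minimum is 5 at row 2 (x3 leaves); pivot element 1.
Divide row 2 by 1; eliminate column x4 from the other rows.
In the new row 2, the x3 entry is the old entry divided by the pivot: 1/1 = 1.

1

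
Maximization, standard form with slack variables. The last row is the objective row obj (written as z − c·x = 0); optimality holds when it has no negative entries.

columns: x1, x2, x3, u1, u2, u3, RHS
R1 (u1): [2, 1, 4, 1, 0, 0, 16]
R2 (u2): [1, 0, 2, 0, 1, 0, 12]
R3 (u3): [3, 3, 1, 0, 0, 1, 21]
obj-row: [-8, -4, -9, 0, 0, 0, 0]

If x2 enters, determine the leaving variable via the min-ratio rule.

u3

Column x2 entries and ratios — u1: 16/1 = 16; u2: 0 ≤ 0, skip; u3: 21/3 = 7.
Smallest ratio is 7 in the row of u3, so u3 leaves.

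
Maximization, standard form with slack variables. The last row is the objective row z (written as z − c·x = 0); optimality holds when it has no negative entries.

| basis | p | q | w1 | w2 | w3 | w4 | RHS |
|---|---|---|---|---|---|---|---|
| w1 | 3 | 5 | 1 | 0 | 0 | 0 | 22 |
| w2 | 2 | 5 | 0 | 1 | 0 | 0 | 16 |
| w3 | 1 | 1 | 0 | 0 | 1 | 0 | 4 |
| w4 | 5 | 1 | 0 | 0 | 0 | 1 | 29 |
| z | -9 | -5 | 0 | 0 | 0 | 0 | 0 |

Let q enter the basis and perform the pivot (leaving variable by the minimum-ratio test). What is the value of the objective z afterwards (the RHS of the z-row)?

16

Ratio test on column q — row 1: 22/5 = 22/5; row 2: 16/5 = 16/5; row 3: 4/1 = 4; row 4: 29/1 = 29. Minimum is 16/5 at row 2 (w2 leaves); pivot element 5.
Pivot on row 2; the z-row RHS becomes 0 − (-5)·(16/5) = 16.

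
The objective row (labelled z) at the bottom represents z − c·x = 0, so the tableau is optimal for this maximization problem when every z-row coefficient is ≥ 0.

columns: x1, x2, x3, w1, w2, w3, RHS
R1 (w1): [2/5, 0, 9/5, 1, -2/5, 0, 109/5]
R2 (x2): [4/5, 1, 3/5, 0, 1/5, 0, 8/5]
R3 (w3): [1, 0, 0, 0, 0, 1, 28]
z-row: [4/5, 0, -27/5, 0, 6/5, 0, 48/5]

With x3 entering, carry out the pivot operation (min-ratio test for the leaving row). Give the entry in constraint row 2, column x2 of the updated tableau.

5/3

Ratio test on column x3 — row 1: (109/5)/(9/5) = 109/9; row 2: (8/5)/(3/5) = 8/3; row 3: entry 0 ≤ 0. Minimum is 8/3 at row 2 (x2 leaves); pivot element 3/5.
Divide row 2 by 3/5; eliminate column x3 from the other rows.
In the new row 2, the x2 entry is the old entry divided by the pivot: 1/(3/5) = 5/3.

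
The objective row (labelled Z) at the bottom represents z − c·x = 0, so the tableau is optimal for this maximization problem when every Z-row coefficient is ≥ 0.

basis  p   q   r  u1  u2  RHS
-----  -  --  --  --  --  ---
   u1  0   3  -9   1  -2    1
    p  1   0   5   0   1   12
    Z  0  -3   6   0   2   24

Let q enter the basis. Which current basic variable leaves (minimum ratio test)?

Column q entries and ratios — u1: 1/3 = 1/3; p: 0 ≤ 0, skip.
Smallest ratio is 1/3 in the row of u1, so u1 leaves.

u1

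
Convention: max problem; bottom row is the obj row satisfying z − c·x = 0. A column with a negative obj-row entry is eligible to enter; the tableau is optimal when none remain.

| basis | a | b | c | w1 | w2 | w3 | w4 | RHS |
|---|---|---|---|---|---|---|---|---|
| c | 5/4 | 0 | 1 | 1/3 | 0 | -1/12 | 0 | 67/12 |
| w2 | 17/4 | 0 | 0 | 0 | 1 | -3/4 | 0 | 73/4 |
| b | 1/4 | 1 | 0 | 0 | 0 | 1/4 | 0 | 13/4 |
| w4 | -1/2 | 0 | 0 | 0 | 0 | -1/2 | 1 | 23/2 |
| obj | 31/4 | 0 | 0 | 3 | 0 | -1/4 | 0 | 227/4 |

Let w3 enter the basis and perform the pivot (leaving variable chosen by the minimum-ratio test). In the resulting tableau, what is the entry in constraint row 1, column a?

Ratio test on column w3 — row 1: entry -1/12 ≤ 0; row 2: entry -3/4 ≤ 0; row 3: (13/4)/(1/4) = 13; row 4: entry -1/2 ≤ 0. Minimum is 13 at row 3 (b leaves); pivot element 1/4.
Divide row 3 by 1/4; eliminate column w3 from the other rows.
Row 1 update in column a: 5/4 − (-1/12)·1 = 4/3.

4/3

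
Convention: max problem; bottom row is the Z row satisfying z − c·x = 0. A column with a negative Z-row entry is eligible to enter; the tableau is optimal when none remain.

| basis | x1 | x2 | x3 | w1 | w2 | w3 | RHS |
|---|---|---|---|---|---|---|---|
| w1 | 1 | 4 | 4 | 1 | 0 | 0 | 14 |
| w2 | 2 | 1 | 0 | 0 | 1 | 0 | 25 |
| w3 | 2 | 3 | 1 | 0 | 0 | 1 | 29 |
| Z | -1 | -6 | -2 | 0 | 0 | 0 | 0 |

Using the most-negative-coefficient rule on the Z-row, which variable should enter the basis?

x2

Negative Z-row entries: x1: -1, x2: -6, x3: -2.
The most negative is -6 in column x2, so x2 enters.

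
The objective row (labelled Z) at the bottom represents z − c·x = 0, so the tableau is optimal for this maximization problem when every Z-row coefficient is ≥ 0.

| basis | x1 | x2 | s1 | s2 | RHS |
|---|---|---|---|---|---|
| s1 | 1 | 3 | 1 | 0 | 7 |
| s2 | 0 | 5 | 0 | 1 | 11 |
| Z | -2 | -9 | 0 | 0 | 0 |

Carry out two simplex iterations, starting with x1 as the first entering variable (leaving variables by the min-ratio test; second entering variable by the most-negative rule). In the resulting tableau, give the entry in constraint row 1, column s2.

-3/5

Ratio test on column x1 — row 1: 7/1 = 7; row 2: entry 0 ≤ 0. Minimum is 7 at row 1 (s1 leaves); pivot element 1.
Divide row 1 by 1; eliminate column x1 from the other rows.
Second iteration: most negative Z-row entry is -3 in column x2, so x2 enters.
Ratio test on column x2 — row 1: 7/3 = 7/3; row 2: 11/5 = 11/5. Minimum is 11/5 at row 2 (s2 leaves); pivot element 5.
Divide row 2 by 5; eliminate column x2 from the other rows.
After both pivots, the entry at constraint row 1, column s2 is -3/5.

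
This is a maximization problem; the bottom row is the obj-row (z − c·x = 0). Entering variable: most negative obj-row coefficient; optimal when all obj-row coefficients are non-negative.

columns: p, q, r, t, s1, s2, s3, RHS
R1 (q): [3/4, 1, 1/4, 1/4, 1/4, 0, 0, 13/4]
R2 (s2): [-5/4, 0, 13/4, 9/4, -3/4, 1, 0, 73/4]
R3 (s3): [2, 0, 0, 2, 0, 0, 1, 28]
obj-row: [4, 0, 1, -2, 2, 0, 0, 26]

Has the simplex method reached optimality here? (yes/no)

no

The obj-row has a negative entry -2 in column t, so it is not optimal.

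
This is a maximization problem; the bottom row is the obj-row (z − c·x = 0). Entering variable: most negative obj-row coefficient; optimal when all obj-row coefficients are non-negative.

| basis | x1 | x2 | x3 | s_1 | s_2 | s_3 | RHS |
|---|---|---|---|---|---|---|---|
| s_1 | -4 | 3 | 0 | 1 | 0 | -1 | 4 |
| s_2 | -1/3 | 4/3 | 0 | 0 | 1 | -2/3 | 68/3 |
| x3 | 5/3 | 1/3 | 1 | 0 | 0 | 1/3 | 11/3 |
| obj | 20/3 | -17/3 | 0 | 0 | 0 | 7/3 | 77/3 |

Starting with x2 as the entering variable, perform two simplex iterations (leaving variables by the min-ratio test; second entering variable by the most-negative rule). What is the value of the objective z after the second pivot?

657/19

Ratio test on column x2 — row 1: 4/3 = 4/3; row 2: (68/3)/(4/3) = 17; row 3: (11/3)/(1/3) = 11. Minimum is 4/3 at row 1 (s_1 leaves); pivot element 3.
Pivot on row 1; the obj-row RHS becomes 77/3 − (-17/3)·(4/3) = 299/9.
Next entering variable (most negative obj-row entry -8/9): x1.
Ratio test on column x1 — row 1: entry -4/3 ≤ 0; row 2: (188/9)/(13/9) = 188/13; row 3: (29/9)/(19/9) = 29/19. Minimum is 29/19 at row 3 (x3 leaves); pivot element 19/9.
After the second pivot the obj-row RHS is 299/9 − (-8/9)·(29/19) = 657/19.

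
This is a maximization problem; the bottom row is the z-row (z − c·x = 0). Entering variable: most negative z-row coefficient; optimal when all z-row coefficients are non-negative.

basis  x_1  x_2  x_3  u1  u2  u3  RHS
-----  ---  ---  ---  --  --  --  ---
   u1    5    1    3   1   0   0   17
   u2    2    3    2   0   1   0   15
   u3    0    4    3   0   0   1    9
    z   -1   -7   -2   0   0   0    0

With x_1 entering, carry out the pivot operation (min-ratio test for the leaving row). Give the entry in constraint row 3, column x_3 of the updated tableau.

Ratio test on column x_1 — row 1: 17/5 = 17/5; row 2: 15/2 = 15/2; row 3: entry 0 ≤ 0. Minimum is 17/5 at row 1 (u1 leaves); pivot element 5.
Divide row 1 by 5; eliminate column x_1 from the other rows.
Row 3 update in column x_3: 3 − 0·(3/5) = 3.

3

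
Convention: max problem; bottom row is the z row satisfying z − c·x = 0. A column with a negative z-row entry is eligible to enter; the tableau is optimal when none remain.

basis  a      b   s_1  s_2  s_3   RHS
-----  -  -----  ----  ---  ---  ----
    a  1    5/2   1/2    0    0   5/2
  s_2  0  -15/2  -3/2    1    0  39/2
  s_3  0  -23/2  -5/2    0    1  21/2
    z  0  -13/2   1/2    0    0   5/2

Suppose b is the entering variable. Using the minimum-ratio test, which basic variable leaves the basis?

Column b entries and ratios — a: (5/2)/(5/2) = 1; s_2: -15/2 ≤ 0, skip; s_3: -23/2 ≤ 0, skip.
Smallest ratio is 1 in the row of a, so a leaves.

a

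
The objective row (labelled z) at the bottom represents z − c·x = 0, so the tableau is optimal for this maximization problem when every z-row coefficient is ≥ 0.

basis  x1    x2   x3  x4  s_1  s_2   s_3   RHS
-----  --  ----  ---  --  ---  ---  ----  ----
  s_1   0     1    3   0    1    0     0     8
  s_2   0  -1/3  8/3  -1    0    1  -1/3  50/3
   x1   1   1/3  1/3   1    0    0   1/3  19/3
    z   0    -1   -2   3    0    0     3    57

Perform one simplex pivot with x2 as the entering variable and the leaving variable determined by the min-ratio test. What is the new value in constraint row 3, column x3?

Ratio test on column x2 — row 1: 8/1 = 8; row 2: entry -1/3 ≤ 0; row 3: (19/3)/(1/3) = 19. Minimum is 8 at row 1 (s_1 leaves); pivot element 1.
Divide row 1 by 1; eliminate column x2 from the other rows.
Row 3 update in column x3: 1/3 − (1/3)·3 = -2/3.

-2/3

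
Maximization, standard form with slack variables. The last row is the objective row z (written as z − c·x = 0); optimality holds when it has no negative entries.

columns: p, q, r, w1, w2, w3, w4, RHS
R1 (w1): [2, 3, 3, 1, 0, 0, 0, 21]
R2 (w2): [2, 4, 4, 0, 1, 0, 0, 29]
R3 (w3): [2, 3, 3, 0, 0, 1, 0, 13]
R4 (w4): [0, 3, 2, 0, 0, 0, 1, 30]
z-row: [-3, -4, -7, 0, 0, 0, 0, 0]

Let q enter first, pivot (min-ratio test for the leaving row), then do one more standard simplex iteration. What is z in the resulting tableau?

Ratio test on column q — row 1: 21/3 = 7; row 2: 29/4 = 29/4; row 3: 13/3 = 13/3; row 4: 30/3 = 10. Minimum is 13/3 at row 3 (w3 leaves); pivot element 3.
Pivot on row 3; the z-row RHS becomes 0 − (-4)·(13/3) = 52/3.
Next entering variable (most negative z-row entry -3): r.
Ratio test on column r — row 1: entry 0 ≤ 0; row 2: entry 0 ≤ 0; row 3: (13/3)/1 = 13/3; row 4: entry -1 ≤ 0. Minimum is 13/3 at row 3 (q leaves); pivot element 1.
After the second pivot the z-row RHS is 52/3 − (-3)·(13/3) = 91/3.

91/3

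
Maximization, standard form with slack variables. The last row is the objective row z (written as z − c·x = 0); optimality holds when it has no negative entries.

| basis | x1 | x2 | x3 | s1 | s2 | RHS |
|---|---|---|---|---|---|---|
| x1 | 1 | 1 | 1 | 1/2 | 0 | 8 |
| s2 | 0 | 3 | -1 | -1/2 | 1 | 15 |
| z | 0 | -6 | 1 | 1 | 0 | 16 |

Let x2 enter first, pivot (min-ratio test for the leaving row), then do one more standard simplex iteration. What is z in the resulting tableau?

193/4

Ratio test on column x2 — row 1: 8/1 = 8; row 2: 15/3 = 5. Minimum is 5 at row 2 (s2 leaves); pivot element 3.
Pivot on row 2; the z-row RHS becomes 16 − (-6)·5 = 46.
Next entering variable (most negative z-row entry -1): x3.
Ratio test on column x3 — row 1: 3/(4/3) = 9/4; row 2: entry -1/3 ≤ 0. Minimum is 9/4 at row 1 (x1 leaves); pivot element 4/3.
After the second pivot the z-row RHS is 46 − (-1)·(9/4) = 193/4.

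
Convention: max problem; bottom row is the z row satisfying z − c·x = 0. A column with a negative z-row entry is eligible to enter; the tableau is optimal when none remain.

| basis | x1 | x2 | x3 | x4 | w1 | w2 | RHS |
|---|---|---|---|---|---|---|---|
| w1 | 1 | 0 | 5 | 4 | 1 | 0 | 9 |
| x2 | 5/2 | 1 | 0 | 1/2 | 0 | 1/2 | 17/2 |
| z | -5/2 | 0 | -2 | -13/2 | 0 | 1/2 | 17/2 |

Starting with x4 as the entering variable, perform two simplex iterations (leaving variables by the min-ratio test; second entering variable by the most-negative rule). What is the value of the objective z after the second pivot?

Ratio test on column x4 — row 1: 9/4 = 9/4; row 2: (17/2)/(1/2) = 17. Minimum is 9/4 at row 1 (w1 leaves); pivot element 4.
Pivot on row 1; the z-row RHS becomes 17/2 − (-13/2)·(9/4) = 185/8.
Next entering variable (most negative z-row entry -7/8): x1.
Ratio test on column x1 — row 1: (9/4)/(1/4) = 9; row 2: (59/8)/(19/8) = 59/19. Minimum is 59/19 at row 2 (x2 leaves); pivot element 19/8.
After the second pivot the z-row RHS is 185/8 − (-7/8)·(59/19) = 491/19.

491/19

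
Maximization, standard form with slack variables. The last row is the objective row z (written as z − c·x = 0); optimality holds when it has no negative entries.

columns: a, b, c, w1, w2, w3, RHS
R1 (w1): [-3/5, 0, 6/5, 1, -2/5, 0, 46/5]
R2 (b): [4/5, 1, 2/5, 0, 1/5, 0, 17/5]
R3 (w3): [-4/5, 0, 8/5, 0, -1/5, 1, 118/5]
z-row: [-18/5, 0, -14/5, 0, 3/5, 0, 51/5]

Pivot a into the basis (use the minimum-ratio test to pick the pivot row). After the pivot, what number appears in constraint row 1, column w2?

Ratio test on column a — row 1: entry -3/5 ≤ 0; row 2: (17/5)/(4/5) = 17/4; row 3: entry -4/5 ≤ 0. Minimum is 17/4 at row 2 (b leaves); pivot element 4/5.
Divide row 2 by 4/5; eliminate column a from the other rows.
Row 1 update in column w2: -2/5 − (-3/5)·(1/4) = -1/4.

-1/4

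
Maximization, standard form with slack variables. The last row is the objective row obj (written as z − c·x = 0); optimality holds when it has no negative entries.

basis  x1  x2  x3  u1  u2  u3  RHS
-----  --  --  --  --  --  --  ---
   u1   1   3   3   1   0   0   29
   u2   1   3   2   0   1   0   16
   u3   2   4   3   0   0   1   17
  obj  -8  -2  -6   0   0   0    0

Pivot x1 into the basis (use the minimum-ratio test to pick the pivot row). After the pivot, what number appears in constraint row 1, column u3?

Ratio test on column x1 — row 1: 29/1 = 29; row 2: 16/1 = 16; row 3: 17/2 = 17/2. Minimum is 17/2 at row 3 (u3 leaves); pivot element 2.
Divide row 3 by 2; eliminate column x1 from the other rows.
Row 1 update in column u3: 0 − 1·(1/2) = -1/2.

-1/2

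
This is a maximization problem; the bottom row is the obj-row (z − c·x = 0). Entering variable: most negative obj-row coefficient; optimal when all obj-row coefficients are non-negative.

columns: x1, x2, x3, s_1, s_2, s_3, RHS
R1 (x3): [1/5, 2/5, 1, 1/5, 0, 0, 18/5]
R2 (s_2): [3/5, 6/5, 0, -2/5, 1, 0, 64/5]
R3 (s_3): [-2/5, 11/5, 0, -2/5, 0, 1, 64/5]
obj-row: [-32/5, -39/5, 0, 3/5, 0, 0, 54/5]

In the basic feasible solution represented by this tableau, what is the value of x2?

0

x2 is not in the basis, so in the current basic feasible solution x2 = 0.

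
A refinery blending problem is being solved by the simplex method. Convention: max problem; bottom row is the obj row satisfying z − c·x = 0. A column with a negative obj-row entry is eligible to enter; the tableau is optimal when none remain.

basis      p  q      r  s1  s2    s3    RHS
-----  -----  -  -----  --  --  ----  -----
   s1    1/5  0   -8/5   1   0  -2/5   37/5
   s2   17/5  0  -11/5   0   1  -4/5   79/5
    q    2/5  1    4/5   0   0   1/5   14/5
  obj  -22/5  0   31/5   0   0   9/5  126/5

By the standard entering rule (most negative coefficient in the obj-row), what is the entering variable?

Negative obj-row entries: p: -22/5.
The most negative is -22/5 in column p, so p enters.

p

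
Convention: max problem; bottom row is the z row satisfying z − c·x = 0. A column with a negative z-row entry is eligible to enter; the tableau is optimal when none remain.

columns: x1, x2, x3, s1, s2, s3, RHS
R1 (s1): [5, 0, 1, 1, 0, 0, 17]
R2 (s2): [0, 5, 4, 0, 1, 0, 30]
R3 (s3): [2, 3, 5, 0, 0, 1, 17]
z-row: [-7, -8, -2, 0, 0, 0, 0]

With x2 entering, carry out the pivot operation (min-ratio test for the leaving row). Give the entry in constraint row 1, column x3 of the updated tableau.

1

Ratio test on column x2 — row 1: entry 0 ≤ 0; row 2: 30/5 = 6; row 3: 17/3 = 17/3. Minimum is 17/3 at row 3 (s3 leaves); pivot element 3.
Divide row 3 by 3; eliminate column x2 from the other rows.
Row 1 update in column x3: 1 − 0·(5/3) = 1.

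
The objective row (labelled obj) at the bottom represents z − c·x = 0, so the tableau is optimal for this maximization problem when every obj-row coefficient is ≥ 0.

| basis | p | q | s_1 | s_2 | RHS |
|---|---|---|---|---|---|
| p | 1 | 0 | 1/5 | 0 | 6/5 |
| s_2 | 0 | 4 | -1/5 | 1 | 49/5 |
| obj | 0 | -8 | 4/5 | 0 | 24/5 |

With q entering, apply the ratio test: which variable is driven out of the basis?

s_2

Column q entries and ratios — p: 0 ≤ 0, skip; s_2: (49/5)/4 = 49/20.
Smallest ratio is 49/20 in the row of s_2, so s_2 leaves.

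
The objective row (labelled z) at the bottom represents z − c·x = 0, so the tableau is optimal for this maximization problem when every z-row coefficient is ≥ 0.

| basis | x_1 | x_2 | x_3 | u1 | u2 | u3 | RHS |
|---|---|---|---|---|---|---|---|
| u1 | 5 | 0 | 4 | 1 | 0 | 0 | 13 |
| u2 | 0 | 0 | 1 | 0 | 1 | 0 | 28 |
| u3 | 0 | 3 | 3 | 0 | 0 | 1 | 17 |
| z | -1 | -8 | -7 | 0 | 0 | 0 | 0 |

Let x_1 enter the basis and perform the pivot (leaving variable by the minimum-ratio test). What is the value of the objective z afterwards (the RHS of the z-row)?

13/5

Ratio test on column x_1 — row 1: 13/5 = 13/5; row 2: entry 0 ≤ 0; row 3: entry 0 ≤ 0. Minimum is 13/5 at row 1 (u1 leaves); pivot element 5.
Pivot on row 1; the z-row RHS becomes 0 − (-1)·(13/5) = 13/5.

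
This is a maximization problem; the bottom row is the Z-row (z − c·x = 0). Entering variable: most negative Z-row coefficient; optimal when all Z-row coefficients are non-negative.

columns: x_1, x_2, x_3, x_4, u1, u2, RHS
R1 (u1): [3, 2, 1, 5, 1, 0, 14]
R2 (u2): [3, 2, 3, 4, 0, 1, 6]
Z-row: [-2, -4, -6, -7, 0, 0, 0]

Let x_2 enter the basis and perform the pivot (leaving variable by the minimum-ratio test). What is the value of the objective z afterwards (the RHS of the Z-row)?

12

Ratio test on column x_2 — row 1: 14/2 = 7; row 2: 6/2 = 3. Minimum is 3 at row 2 (u2 leaves); pivot element 2.
Pivot on row 2; the Z-row RHS becomes 0 − (-4)·3 = 12.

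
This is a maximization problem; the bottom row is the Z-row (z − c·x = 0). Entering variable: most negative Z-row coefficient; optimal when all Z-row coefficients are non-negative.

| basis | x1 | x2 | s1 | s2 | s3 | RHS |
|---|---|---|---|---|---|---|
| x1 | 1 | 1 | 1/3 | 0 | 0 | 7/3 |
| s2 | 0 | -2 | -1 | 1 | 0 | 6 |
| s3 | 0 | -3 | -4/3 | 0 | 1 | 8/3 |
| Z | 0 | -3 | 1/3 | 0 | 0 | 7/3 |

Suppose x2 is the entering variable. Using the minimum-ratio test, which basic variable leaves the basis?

x1

Column x2 entries and ratios — x1: (7/3)/1 = 7/3; s2: -2 ≤ 0, skip; s3: -3 ≤ 0, skip.
Smallest ratio is 7/3 in the row of x1, so x1 leaves.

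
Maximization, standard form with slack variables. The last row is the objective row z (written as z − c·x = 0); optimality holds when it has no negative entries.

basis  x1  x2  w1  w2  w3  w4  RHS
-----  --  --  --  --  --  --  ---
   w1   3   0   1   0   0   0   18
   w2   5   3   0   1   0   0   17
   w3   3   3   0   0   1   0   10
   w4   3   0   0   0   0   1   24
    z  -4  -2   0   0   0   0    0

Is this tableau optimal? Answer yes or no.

no

The z-row has a negative entry -4 in column x1, so it is not optimal.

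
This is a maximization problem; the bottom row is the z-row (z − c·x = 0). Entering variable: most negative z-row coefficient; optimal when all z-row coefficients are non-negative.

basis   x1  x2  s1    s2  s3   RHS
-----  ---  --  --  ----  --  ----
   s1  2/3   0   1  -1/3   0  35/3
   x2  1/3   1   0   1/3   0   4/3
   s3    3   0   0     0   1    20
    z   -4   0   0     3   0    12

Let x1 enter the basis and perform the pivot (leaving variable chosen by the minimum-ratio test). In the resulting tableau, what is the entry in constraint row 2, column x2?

Ratio test on column x1 — row 1: (35/3)/(2/3) = 35/2; row 2: (4/3)/(1/3) = 4; row 3: 20/3 = 20/3. Minimum is 4 at row 2 (x2 leaves); pivot element 1/3.
Divide row 2 by 1/3; eliminate column x1 from the other rows.
In the new row 2, the x2 entry is the old entry divided by the pivot: 1/(1/3) = 3.

3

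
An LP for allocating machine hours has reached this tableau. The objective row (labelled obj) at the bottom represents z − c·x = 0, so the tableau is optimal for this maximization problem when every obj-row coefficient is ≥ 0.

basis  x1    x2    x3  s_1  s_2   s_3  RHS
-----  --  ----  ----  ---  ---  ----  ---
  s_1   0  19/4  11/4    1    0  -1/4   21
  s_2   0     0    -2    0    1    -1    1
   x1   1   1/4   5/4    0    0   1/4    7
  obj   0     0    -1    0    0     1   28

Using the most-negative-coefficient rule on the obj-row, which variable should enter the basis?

x3

Negative obj-row entries: x3: -1.
The most negative is -1 in column x3, so x3 enters.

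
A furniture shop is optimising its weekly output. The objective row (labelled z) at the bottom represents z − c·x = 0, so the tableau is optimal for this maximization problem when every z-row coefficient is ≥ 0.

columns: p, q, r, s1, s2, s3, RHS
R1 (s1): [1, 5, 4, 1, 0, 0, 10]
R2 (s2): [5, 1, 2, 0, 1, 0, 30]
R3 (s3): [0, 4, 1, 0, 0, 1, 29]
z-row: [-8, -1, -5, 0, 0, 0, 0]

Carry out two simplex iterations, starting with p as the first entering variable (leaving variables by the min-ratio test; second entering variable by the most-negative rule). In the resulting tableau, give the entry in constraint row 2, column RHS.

Ratio test on column p — row 1: 10/1 = 10; row 2: 30/5 = 6; row 3: entry 0 ≤ 0. Minimum is 6 at row 2 (s2 leaves); pivot element 5.
Divide row 2 by 5; eliminate column p from the other rows.
Second iteration: most negative z-row entry is -9/5 in column r, so r enters.
Ratio test on column r — row 1: 4/(18/5) = 10/9; row 2: 6/(2/5) = 15; row 3: 29/1 = 29. Minimum is 10/9 at row 1 (s1 leaves); pivot element 18/5.
Divide row 1 by 18/5; eliminate column r from the other rows.
After both pivots, the entry at constraint row 2, column RHS is 50/9.

50/9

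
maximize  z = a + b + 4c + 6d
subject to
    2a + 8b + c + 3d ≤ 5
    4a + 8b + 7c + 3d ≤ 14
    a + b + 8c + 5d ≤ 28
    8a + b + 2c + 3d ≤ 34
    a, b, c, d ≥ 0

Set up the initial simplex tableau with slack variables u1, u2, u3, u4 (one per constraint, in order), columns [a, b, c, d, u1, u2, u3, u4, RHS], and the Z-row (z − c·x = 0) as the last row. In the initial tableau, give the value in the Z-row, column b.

The Z-row carries the negated objective coefficients: the b entry is -1.

-1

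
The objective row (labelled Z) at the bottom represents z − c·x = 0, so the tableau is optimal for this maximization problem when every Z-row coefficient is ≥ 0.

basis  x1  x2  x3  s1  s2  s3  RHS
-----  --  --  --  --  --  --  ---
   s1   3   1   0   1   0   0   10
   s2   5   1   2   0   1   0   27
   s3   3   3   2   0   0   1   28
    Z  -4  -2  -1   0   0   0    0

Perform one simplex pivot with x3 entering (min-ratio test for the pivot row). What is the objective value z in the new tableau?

27/2

Ratio test on column x3 — row 1: entry 0 ≤ 0; row 2: 27/2 = 27/2; row 3: 28/2 = 14. Minimum is 27/2 at row 2 (s2 leaves); pivot element 2.
Pivot on row 2; the Z-row RHS becomes 0 − (-1)·(27/2) = 27/2.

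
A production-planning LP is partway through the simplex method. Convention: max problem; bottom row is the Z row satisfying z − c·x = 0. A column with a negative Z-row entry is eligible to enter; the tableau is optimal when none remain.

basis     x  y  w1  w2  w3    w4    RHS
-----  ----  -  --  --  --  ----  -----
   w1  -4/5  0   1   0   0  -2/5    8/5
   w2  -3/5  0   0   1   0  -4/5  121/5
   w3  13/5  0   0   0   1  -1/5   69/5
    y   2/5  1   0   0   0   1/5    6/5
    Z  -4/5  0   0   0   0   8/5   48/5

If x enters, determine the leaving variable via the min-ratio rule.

y

Column x entries and ratios — w1: -4/5 ≤ 0, skip; w2: -3/5 ≤ 0, skip; w3: (69/5)/(13/5) = 69/13; y: (6/5)/(2/5) = 3.
Smallest ratio is 3 in the row of y, so y leaves.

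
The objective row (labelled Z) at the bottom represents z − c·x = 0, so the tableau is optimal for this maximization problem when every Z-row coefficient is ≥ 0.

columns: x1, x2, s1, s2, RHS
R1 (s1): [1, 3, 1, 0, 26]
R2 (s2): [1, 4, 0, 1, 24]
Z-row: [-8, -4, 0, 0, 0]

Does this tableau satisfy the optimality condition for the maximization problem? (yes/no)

no

The Z-row has a negative entry -8 in column x1, so it is not optimal.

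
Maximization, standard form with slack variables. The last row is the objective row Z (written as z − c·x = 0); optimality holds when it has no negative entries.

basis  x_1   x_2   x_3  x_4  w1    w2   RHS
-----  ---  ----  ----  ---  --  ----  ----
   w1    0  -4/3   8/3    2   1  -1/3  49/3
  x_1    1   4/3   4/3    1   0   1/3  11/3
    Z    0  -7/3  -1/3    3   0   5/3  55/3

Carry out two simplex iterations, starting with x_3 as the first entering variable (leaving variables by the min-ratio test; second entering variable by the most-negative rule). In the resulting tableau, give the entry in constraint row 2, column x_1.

Ratio test on column x_3 — row 1: (49/3)/(8/3) = 49/8; row 2: (11/3)/(4/3) = 11/4. Minimum is 11/4 at row 2 (x_1 leaves); pivot element 4/3.
Divide row 2 by 4/3; eliminate column x_3 from the other rows.
Second iteration: most negative Z-row entry is -2 in column x_2, so x_2 enters.
Ratio test on column x_2 — row 1: entry -4 ≤ 0; row 2: (11/4)/1 = 11/4. Minimum is 11/4 at row 2 (x_3 leaves); pivot element 1.
Divide row 2 by 1; eliminate column x_2 from the other rows.
After both pivots, the entry at constraint row 2, column x_1 is 3/4.

3/4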